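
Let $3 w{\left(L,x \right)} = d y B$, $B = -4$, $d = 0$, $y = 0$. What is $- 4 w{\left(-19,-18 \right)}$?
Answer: $0$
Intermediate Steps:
$w{\left(L,x \right)} = 0$ ($w{\left(L,x \right)} = \frac{0 \cdot 0 \left(-4\right)}{3} = \frac{0 \left(-4\right)}{3} = \frac{1}{3} \cdot 0 = 0$)
$- 4 w{\left(-19,-18 \right)} = - 4 \cdot 0 = \left(-1\right) 0 = 0$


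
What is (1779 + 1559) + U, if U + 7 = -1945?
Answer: 1386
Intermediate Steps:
U = -1952 (U = -7 - 1945 = -1952)
(1779 + 1559) + U = (1779 + 1559) - 1952 = 3338 - 1952 = 1386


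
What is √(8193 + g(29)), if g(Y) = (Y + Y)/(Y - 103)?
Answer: 2*√2803786/37 ≈ 90.511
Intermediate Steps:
g(Y) = 2*Y/(-103 + Y) (g(Y) = (2*Y)/(-103 + Y) = 2*Y/(-103 + Y))
√(8193 + g(29)) = √(8193 + 2*29/(-103 + 29)) = √(8193 + 2*29/(-74)) = √(8193 + 2*29*(-1/74)) = √(8193 - 29/37) = √(303112/37) = 2*√2803786/37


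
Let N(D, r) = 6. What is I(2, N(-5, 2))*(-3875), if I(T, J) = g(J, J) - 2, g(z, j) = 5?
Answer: -11625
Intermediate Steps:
I(T, J) = 3 (I(T, J) = 5 - 2 = 3)
I(2, N(-5, 2))*(-3875) = 3*(-3875) = -11625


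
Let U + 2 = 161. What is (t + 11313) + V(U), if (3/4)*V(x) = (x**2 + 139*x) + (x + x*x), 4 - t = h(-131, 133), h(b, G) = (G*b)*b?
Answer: -2174000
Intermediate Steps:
U = 159 (U = -2 + 161 = 159)
h(b, G) = G*b**2
t = -2282409 (t = 4 - 133*(-131)**2 = 4 - 133*17161 = 4 - 1*2282413 = 4 - 2282413 = -2282409)
V(x) = 8*x**2/3 + 560*x/3 (V(x) = 4*((x**2 + 139*x) + (x + x*x))/3 = 4*((x**2 + 139*x) + (x + x**2))/3 = 4*(2*x**2 + 140*x)/3 = 8*x**2/3 + 560*x/3)
(t + 11313) + V(U) = (-2282409 + 11313) + (8/3)*159*(70 + 159) = -2271096 + (8/3)*159*229 = -2271096 + 97096 = -2174000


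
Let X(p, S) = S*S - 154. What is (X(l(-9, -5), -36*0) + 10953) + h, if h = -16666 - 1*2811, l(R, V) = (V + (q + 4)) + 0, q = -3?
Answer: -8678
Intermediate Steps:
l(R, V) = 1 + V (l(R, V) = (V + (-3 + 4)) + 0 = (V + 1) + 0 = (1 + V) + 0 = 1 + V)
X(p, S) = -154 + S² (X(p, S) = S² - 154 = -154 + S²)
h = -19477 (h = -16666 - 2811 = -19477)
(X(l(-9, -5), -36*0) + 10953) + h = ((-154 + (-36*0)²) + 10953) - 19477 = ((-154 + 0²) + 10953) - 19477 = ((-154 + 0) + 10953) - 19477 = (-154 + 10953) - 19477 = 10799 - 19477 = -8678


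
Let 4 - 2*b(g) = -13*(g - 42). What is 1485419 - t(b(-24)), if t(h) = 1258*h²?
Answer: -227884463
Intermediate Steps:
b(g) = -271 + 13*g/2 (b(g) = 2 - (-13)*(g - 42)/2 = 2 - (-13)*(-42 + g)/2 = 2 - (546 - 13*g)/2 = 2 + (-273 + 13*g/2) = -271 + 13*g/2)
1485419 - t(b(-24)) = 1485419 - 1258*(-271 + (13/2)*(-24))² = 1485419 - 1258*(-271 - 156)² = 1485419 - 1258*(-427)² = 1485419 - 1258*182329 = 1485419 - 1*229369882 = 1485419 - 229369882 = -227884463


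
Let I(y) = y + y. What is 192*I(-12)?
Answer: -4608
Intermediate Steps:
I(y) = 2*y
192*I(-12) = 192*(2*(-12)) = 192*(-24) = -4608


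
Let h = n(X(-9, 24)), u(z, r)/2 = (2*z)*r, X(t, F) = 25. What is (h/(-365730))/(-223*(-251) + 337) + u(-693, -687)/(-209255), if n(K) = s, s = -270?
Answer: -87153244995543/9576558004570 ≈ -9.1007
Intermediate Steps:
u(z, r) = 4*r*z (u(z, r) = 2*((2*z)*r) = 2*(2*r*z) = 4*r*z)
n(K) = -270
h = -270
(h/(-365730))/(-223*(-251) + 337) + u(-693, -687)/(-209255) = (-270/(-365730))/(-223*(-251) + 337) + (4*(-687)*(-693))/(-209255) = (-270*(-1/365730))/(55973 + 337) + 1904364*(-1/209255) = (9/12191)/56310 - 1904364/209255 = (9/12191)*(1/56310) - 1904364/209255 = 3/228825070 - 1904364/209255 = -87153244995543/9576558004570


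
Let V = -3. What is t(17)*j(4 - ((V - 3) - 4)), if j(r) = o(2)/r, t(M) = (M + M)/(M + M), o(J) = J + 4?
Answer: 3/7 ≈ 0.42857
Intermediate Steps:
o(J) = 4 + J
t(M) = 1 (t(M) = (2*M)/((2*M)) = (2*M)*(1/(2*M)) = 1)
j(r) = 6/r (j(r) = (4 + 2)/r = 6/r)
t(17)*j(4 - ((V - 3) - 4)) = 1*(6/(4 - ((-3 - 3) - 4))) = 1*(6/(4 - (-6 - 4))) = 1*(6/(4 - 1*(-10))) = 1*(6/(4 + 10)) = 1*(6/14) = 1*(6*(1/14)) = 1*(3/7) = 3/7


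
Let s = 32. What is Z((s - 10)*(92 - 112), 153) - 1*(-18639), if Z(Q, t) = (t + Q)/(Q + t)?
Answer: 18640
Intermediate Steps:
Z(Q, t) = 1 (Z(Q, t) = (Q + t)/(Q + t) = 1)
Z((s - 10)*(92 - 112), 153) - 1*(-18639) = 1 - 1*(-18639) = 1 + 18639 = 18640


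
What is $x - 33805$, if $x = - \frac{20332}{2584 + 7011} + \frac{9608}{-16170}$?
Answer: $- \frac{104906111659}{3103023} \approx -33808.0$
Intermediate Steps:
$x = - \frac{8419144}{3103023}$ ($x = - \frac{20332}{9595} + 9608 \left(- \frac{1}{16170}\right) = \left(-20332\right) \frac{1}{9595} - \frac{4804}{8085} = - \frac{20332}{9595} - \frac{4804}{8085} = - \frac{8419144}{3103023} \approx -2.7132$)
$x - 33805 = - \frac{8419144}{3103023} - 33805 = - \frac{104906111659}{3103023}$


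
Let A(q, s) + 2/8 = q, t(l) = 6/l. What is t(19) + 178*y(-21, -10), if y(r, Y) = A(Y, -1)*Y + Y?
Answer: 312841/19 ≈ 16465.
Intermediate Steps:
A(q, s) = -¼ + q
y(r, Y) = Y + Y*(-¼ + Y) (y(r, Y) = (-¼ + Y)*Y + Y = Y*(-¼ + Y) + Y = Y + Y*(-¼ + Y))
t(19) + 178*y(-21, -10) = 6/19 + 178*((¼)*(-10)*(3 + 4*(-10))) = 6*(1/19) + 178*((¼)*(-10)*(3 - 40)) = 6/19 + 178*((¼)*(-10)*(-37)) = 6/19 + 178*(185/2) = 6/19 + 16465 = 312841/19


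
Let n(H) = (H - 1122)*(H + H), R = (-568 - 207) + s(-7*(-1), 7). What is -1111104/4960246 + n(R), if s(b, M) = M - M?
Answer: 7292429107498/2480123 ≈ 2.9403e+6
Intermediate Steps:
s(b, M) = 0
R = -775 (R = (-568 - 207) + 0 = -775 + 0 = -775)
n(H) = 2*H*(-1122 + H) (n(H) = (-1122 + H)*(2*H) = 2*H*(-1122 + H))
-1111104/4960246 + n(R) = -1111104/4960246 + 2*(-775)*(-1122 - 775) = -1111104*1/4960246 + 2*(-775)*(-1897) = -555552/2480123 + 2940350 = 7292429107498/2480123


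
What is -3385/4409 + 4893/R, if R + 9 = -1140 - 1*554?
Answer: -27337892/7508527 ≈ -3.6409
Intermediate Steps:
R = -1703 (R = -9 + (-1140 - 1*554) = -9 + (-1140 - 554) = -9 - 1694 = -1703)
-3385/4409 + 4893/R = -3385/4409 + 4893/(-1703) = -3385*1/4409 + 4893*(-1/1703) = -3385/4409 - 4893/1703 = -27337892/7508527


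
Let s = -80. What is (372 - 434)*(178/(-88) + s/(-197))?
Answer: 434403/4334 ≈ 100.23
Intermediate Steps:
(372 - 434)*(178/(-88) + s/(-197)) = (372 - 434)*(178/(-88) - 80/(-197)) = -62*(178*(-1/88) - 80*(-1/197)) = -62*(-89/44 + 80/197) = -62*(-14013/8668) = 434403/4334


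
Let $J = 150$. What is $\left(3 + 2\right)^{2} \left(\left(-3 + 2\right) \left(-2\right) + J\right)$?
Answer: $3800$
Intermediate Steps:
$\left(3 + 2\right)^{2} \left(\left(-3 + 2\right) \left(-2\right) + J\right) = \left(3 + 2\right)^{2} \left(\left(-3 + 2\right) \left(-2\right) + 150\right) = 5^{2} \left(\left(-1\right) \left(-2\right) + 150\right) = 25 \left(2 + 150\right) = 25 \cdot 152 = 3800$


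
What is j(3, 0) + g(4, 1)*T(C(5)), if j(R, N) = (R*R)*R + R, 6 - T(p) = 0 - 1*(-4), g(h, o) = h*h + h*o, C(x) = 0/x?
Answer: 70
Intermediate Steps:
C(x) = 0
g(h, o) = h² + h*o
T(p) = 2 (T(p) = 6 - (0 - 1*(-4)) = 6 - (0 + 4) = 6 - 1*4 = 6 - 4 = 2)
j(R, N) = R + R³ (j(R, N) = R²*R + R = R³ + R = R + R³)
j(3, 0) + g(4, 1)*T(C(5)) = (3 + 3³) + (4*(4 + 1))*2 = (3 + 27) + (4*5)*2 = 30 + 20*2 = 30 + 40 = 70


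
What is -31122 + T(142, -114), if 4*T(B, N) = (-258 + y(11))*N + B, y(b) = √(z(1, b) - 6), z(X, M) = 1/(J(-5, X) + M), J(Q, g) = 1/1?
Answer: -47467/2 - 19*I*√213/4 ≈ -23734.0 - 69.324*I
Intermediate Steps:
J(Q, g) = 1
z(X, M) = 1/(1 + M)
y(b) = √(-6 + 1/(1 + b)) (y(b) = √(1/(1 + b) - 6) = √(-6 + 1/(1 + b)))
T(B, N) = B/4 + N*(-258 + I*√213/6)/4 (T(B, N) = ((-258 + √((-5 - 6*11)/(1 + 11)))*N + B)/4 = ((-258 + √((-5 - 66)/12))*N + B)/4 = ((-258 + √((1/12)*(-71)))*N + B)/4 = ((-258 + √(-71/12))*N + B)/4 = ((-258 + I*√213/6)*N + B)/4 = (N*(-258 + I*√213/6) + B)/4 = (B + N*(-258 + I*√213/6))/4 = B/4 + N*(-258 + I*√213/6)/4)
-31122 + T(142, -114) = -31122 + (-129/2*(-114) + (¼)*142 + (1/24)*I*(-114)*√213) = -31122 + (7353 + 71/2 - 19*I*√213/4) = -31122 + (14777/2 - 19*I*√213/4) = -47467/2 - 19*I*√213/4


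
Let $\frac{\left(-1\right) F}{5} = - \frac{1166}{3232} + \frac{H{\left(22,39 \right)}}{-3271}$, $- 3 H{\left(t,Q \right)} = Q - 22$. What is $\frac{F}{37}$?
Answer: $\frac{28467535}{586738896} \approx 0.048518$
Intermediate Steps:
$H{\left(t,Q \right)} = \frac{22}{3} - \frac{Q}{3}$ ($H{\left(t,Q \right)} = - \frac{Q - 22}{3} = - \frac{-22 + Q}{3} = \frac{22}{3} - \frac{Q}{3}$)
$F = \frac{28467535}{15857808}$ ($F = - 5 \left(- \frac{1166}{3232} + \frac{\frac{22}{3} - 13}{-3271}\right) = - 5 \left(\left(-1166\right) \frac{1}{3232} + \left(\frac{22}{3} - 13\right) \left(- \frac{1}{3271}\right)\right) = - 5 \left(- \frac{583}{1616} - - \frac{17}{9813}\right) = - 5 \left(- \frac{583}{1616} + \frac{17}{9813}\right) = \left(-5\right) \left(- \frac{5693507}{15857808}\right) = \frac{28467535}{15857808} \approx 1.7952$)
$\frac{F}{37} = \frac{28467535}{15857808 \cdot 37} = \frac{28467535}{15857808} \cdot \frac{1}{37} = \frac{28467535}{586738896}$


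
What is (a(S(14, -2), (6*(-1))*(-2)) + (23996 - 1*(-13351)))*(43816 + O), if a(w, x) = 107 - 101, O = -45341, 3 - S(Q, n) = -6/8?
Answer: -56963325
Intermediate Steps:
S(Q, n) = 15/4 (S(Q, n) = 3 - (-6)/8 = 3 - 1*(-3/4) = 3 + 3/4 = 15/4)
a(w, x) = 6
(a(S(14, -2), (6*(-1))*(-2)) + (23996 - 1*(-13351)))*(43816 + O) = (6 + (23996 - 1*(-13351)))*(43816 - 45341) = (6 + (23996 + 13351))*(-1525) = (6 + 37347)*(-1525) = 37353*(-1525) = -56963325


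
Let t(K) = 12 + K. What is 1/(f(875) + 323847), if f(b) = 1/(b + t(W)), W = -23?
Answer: 864/279803809 ≈ 3.0879e-6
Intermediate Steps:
f(b) = 1/(-11 + b) (f(b) = 1/(b + (12 - 23)) = 1/(b - 11) = 1/(-11 + b))
1/(f(875) + 323847) = 1/(1/(-11 + 875) + 323847) = 1/(1/864 + 323847) = 1/(279803809/864) = 864/279803809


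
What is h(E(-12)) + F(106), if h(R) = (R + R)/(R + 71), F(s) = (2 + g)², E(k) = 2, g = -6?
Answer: 1172/73 ≈ 16.055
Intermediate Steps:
F(s) = 16 (F(s) = (2 - 6)² = (-4)² = 16)
h(R) = 2*R/(71 + R) (h(R) = (2*R)/(71 + R) = 2*R/(71 + R))
h(E(-12)) + F(106) = 2*2/(71 + 2) + 16 = 2*2/73 + 16 = 2*2*(1/73) + 16 = 4/73 + 16 = 1172/73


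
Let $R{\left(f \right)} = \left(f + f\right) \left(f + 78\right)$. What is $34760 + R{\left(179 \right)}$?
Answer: $126766$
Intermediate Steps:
$R{\left(f \right)} = 2 f \left(78 + f\right)$
$34760 + R{\left(179 \right)} = 34760 + 2 \cdot 179 \left(78 + 179\right) = 34760 + 2 \cdot 179 \cdot 257 = 34760 + 92006 = 126766$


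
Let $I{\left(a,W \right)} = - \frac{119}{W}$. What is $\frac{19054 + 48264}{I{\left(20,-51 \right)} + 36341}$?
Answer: $\frac{100977}{54515} \approx 1.8523$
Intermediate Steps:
$\frac{19054 + 48264}{I{\left(20,-51 \right)} + 36341} = \frac{19054 + 48264}{- \frac{119}{-51} + 36341} = \frac{67318}{\left(-119\right) \left(- \frac{1}{51}\right) + 36341} = \frac{67318}{\frac{7}{3} + 36341} = \frac{67318}{\frac{109030}{3}} = 67318 \cdot \frac{3}{109030} = \frac{100977}{54515}$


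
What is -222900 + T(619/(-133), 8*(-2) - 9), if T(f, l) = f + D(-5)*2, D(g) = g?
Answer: -29647649/133 ≈ -2.2291e+5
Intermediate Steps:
T(f, l) = -10 + f (T(f, l) = f - 5*2 = f - 10 = -10 + f)
-222900 + T(619/(-133), 8*(-2) - 9) = -222900 + (-10 + 619/(-133)) = -222900 + (-10 + 619*(-1/133)) = -222900 + (-10 - 619/133) = -222900 - 1949/133 = -29647649/133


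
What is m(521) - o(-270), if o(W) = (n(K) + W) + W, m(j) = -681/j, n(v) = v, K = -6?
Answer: 283785/521 ≈ 544.69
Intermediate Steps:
o(W) = -6 + 2*W (o(W) = (-6 + W) + W = -6 + 2*W)
m(521) - o(-270) = -681/521 - (-6 + 2*(-270)) = -681*1/521 - (-6 - 540) = -681/521 - 1*(-546) = -681/521 + 546 = 283785/521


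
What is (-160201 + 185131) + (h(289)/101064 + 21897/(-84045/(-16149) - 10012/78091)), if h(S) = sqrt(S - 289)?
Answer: 2311146621493/79030547 ≈ 29244.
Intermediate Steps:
h(S) = sqrt(-289 + S)
(-160201 + 185131) + (h(289)/101064 + 21897/(-84045/(-16149) - 10012/78091)) = (-160201 + 185131) + (sqrt(-289 + 289)/101064 + 21897/(-84045/(-16149) - 10012/78091)) = 24930 + (sqrt(0)*(1/101064) + 21897/(-84045*(-1/16149) - 10012*1/78091)) = 24930 + (0*(1/101064) + 21897/(28015/5383 - 10012/78091)) = 24930 + (0 + 21897/(2133824769/420363853)) = 24930 + (0 + 21897*(420363853/2133824769)) = 24930 + (0 + 340915084783/79030547) = 24930 + 340915084783/79030547 = 2311146621493/79030547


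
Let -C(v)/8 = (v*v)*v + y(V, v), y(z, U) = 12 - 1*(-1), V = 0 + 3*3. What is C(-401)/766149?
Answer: 515849504/766149 ≈ 673.30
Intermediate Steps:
V = 9 (V = 0 + 9 = 9)
y(z, U) = 13 (y(z, U) = 12 + 1 = 13)
C(v) = -104 - 8*v³ (C(v) = -8*((v*v)*v + 13) = -8*(v²*v + 13) = -8*(v³ + 13) = -8*(13 + v³) = -104 - 8*v³)
C(-401)/766149 = (-104 - 8*(-401)³)/766149 = (-104 - 8*(-64481201))*(1/766149) = (-104 + 515849608)*(1/766149) = 515849504*(1/766149) = 515849504/766149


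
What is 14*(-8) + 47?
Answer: -65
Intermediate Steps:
14*(-8) + 47 = -112 + 47 = -65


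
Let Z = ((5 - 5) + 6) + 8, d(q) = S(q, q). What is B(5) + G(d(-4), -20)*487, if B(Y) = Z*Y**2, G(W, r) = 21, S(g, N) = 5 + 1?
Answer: 10577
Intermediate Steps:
S(g, N) = 6
d(q) = 6
Z = 14 (Z = (0 + 6) + 8 = 6 + 8 = 14)
B(Y) = 14*Y**2
B(5) + G(d(-4), -20)*487 = 14*5**2 + 21*487 = 14*25 + 10227 = 350 + 10227 = 10577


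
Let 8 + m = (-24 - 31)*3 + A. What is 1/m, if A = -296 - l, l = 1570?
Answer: -1/2039 ≈ -0.00049044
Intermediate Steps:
A = -1866 (A = -296 - 1*1570 = -296 - 1570 = -1866)
m = -2039 (m = -8 + ((-24 - 31)*3 - 1866) = -8 + (-55*3 - 1866) = -8 + (-165 - 1866) = -8 - 2031 = -2039)
1/m = 1/(-2039) = -1/2039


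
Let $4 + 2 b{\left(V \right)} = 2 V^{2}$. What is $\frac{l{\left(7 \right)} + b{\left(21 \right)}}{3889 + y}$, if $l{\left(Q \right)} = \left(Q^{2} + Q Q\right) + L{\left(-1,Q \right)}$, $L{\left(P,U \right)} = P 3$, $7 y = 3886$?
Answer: $\frac{3738}{31109} \approx 0.12016$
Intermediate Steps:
$y = \frac{3886}{7}$ ($y = \frac{1}{7} \cdot 3886 = \frac{3886}{7} \approx 555.14$)
$L{\left(P,U \right)} = 3 P$
$b{\left(V \right)} = -2 + V^{2}$ ($b{\left(V \right)} = -2 + \frac{2 V^{2}}{2} = -2 + V^{2}$)
$l{\left(Q \right)} = -3 + 2 Q^{2}$ ($l{\left(Q \right)} = \left(Q^{2} + Q Q\right) + 3 \left(-1\right) = \left(Q^{2} + Q^{2}\right) - 3 = 2 Q^{2} - 3 = -3 + 2 Q^{2}$)
$\frac{l{\left(7 \right)} + b{\left(21 \right)}}{3889 + y} = \frac{\left(-3 + 2 \cdot 7^{2}\right) - \left(2 - 21^{2}\right)}{3889 + \frac{3886}{7}} = \frac{\left(-3 + 2 \cdot 49\right) + \left(-2 + 441\right)}{\frac{31109}{7}} = \left(\left(-3 + 98\right) + 439\right) \frac{7}{31109} = \left(95 + 439\right) \frac{7}{31109} = 534 \cdot \frac{7}{31109} = \frac{3738}{31109}$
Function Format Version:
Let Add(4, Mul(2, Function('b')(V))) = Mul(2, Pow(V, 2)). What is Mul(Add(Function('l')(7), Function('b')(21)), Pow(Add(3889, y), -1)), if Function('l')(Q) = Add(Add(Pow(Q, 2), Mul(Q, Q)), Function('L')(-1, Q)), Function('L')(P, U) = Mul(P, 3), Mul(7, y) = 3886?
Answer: Rational(3738, 31109) ≈ 0.12016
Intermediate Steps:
y = Rational(3886, 7) (y = Mul(Rational(1, 7), 3886) = Rational(3886, 7) ≈ 555.14)
Function('L')(P, U) = Mul(3, P)
Function('b')(V) = Add(-2, Pow(V, 2)) (Function('b')(V) = Add(-2, Mul(Rational(1, 2), Mul(2, Pow(V, 2)))) = Add(-2, Pow(V, 2)))
Function('l')(Q) = Add(-3, Mul(2, Pow(Q, 2))) (Function('l')(Q) = Add(Add(Pow(Q, 2), Mul(Q, Q)), Mul(3, -1)) = Add(Add(Pow(Q, 2), Pow(Q, 2)), -3) = Add(Mul(2, Pow(Q, 2)), -3) = Add(-3, Mul(2, Pow(Q, 2))))
Mul(Add(Function('l')(7), Function('b')(21)), Pow(Add(3889, y), -1)) = Mul(Add(Add(-3, Mul(2, Pow(7, 2))), Add(-2, Pow(21, 2))), Pow(Add(3889, Rational(3886, 7)), -1)) = Mul(Add(Add(-3, Mul(2, 49)), Add(-2, 441)), Pow(Rational(31109, 7), -1)) = Mul(Add(Add(-3, 98), 439), Rational(7, 31109)) = Mul(Add(95, 439), Rational(7, 31109)) = Mul(534, Rational(7, 31109)) = Rational(3738, 31109)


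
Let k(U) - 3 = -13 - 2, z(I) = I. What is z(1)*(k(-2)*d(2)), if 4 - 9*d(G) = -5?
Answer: -12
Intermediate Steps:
d(G) = 1 (d(G) = 4/9 - ⅑*(-5) = 4/9 + 5/9 = 1)
k(U) = -12 (k(U) = 3 + (-13 - 2) = 3 - 15 = -12)
z(1)*(k(-2)*d(2)) = 1*(-12*1) = 1*(-12) = -12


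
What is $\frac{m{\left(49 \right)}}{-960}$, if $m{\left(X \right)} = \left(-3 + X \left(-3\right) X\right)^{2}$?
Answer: $- \frac{4327203}{80} \approx -54090.0$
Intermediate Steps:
$m{\left(X \right)} = \left(-3 - 3 X^{2}\right)^{2}$ ($m{\left(X \right)} = \left(-3 + - 3 X X\right)^{2} = \left(-3 - 3 X^{2}\right)^{2}$)
$\frac{m{\left(49 \right)}}{-960} = \frac{9 \left(1 + 49^{2}\right)^{2}}{-960} = 9 \left(1 + 2401\right)^{2} \left(- \frac{1}{960}\right) = 9 \cdot 2402^{2} \left(- \frac{1}{960}\right) = 9 \cdot 5769604 \left(- \frac{1}{960}\right) = 51926436 \left(- \frac{1}{960}\right) = - \frac{4327203}{80}$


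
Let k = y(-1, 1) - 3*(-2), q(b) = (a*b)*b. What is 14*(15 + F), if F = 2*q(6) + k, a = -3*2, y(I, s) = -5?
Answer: -5824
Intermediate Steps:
a = -6
q(b) = -6*b² (q(b) = (-6*b)*b = -6*b²)
k = 1 (k = -5 - 3*(-2) = -5 + 6 = 1)
F = -431 (F = 2*(-6*6²) + 1 = 2*(-6*36) + 1 = 2*(-216) + 1 = -432 + 1 = -431)
14*(15 + F) = 14*(15 - 431) = 14*(-416) = -5824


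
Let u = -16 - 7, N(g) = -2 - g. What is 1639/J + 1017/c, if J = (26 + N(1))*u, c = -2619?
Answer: -536726/153939 ≈ -3.4866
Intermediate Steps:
u = -23
J = -529 (J = (26 + (-2 - 1*1))*(-23) = (26 + (-2 - 1))*(-23) = (26 - 3)*(-23) = 23*(-23) = -529)
1639/J + 1017/c = 1639/(-529) + 1017/(-2619) = 1639*(-1/529) + 1017*(-1/2619) = -1639/529 - 113/291 = -536726/153939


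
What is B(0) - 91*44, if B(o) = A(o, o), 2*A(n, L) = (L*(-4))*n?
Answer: -4004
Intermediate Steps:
A(n, L) = -2*L*n (A(n, L) = ((L*(-4))*n)/2 = ((-4*L)*n)/2 = (-4*L*n)/2 = -2*L*n)
B(o) = -2*o**2 (B(o) = -2*o*o = -2*o**2)
B(0) - 91*44 = -2*0**2 - 91*44 = -2*0 - 4004 = 0 - 4004 = -4004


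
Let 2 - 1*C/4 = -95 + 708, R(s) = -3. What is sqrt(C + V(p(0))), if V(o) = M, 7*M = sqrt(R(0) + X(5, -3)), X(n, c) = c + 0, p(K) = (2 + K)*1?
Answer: sqrt(-119756 + 7*I*sqrt(6))/7 ≈ 0.0035391 + 49.437*I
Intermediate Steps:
p(K) = 2 + K
C = -2444 (C = 8 - 4*(-95 + 708) = 8 - 4*613 = 8 - 2452 = -2444)
X(n, c) = c
M = I*sqrt(6)/7 (M = sqrt(-3 - 3)/7 = sqrt(-6)/7 = (I*sqrt(6))/7 = I*sqrt(6)/7 ≈ 0.34993*I)
V(o) = I*sqrt(6)/7
sqrt(C + V(p(0))) = sqrt(-2444 + I*sqrt(6)/7)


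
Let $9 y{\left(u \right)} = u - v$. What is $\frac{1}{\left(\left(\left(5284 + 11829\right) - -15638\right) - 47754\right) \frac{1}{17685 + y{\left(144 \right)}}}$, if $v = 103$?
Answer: $- \frac{159206}{135027} \approx -1.1791$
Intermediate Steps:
$y{\left(u \right)} = - \frac{103}{9} + \frac{u}{9}$ ($y{\left(u \right)} = \frac{u - 103}{9} = \frac{-103 + u}{9} = - \frac{103}{9} + \frac{u}{9}$)
$\frac{1}{\left(\left(\left(5284 + 11829\right) - -15638\right) - 47754\right) \frac{1}{17685 + y{\left(144 \right)}}} = \frac{1}{\left(\left(\left(5284 + 11829\right) - -15638\right) - 47754\right) \frac{1}{17685 + \left(- \frac{103}{9} + \frac{1}{9} \cdot 144\right)}} = \frac{1}{\left(\left(17113 + 15638\right) - 47754\right) \frac{1}{17685 + \left(- \frac{103}{9} + 16\right)}} = \frac{1}{\left(32751 - 47754\right) \frac{1}{17685 + \frac{41}{9}}} = \frac{1}{\left(-15003\right) \frac{1}{\frac{159206}{9}}} = \frac{1}{\left(-15003\right) \frac{9}{159206}} = \frac{1}{- \frac{135027}{159206}} = - \frac{159206}{135027}$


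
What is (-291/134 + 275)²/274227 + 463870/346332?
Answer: 4016080157123/2493195466076 ≈ 1.6108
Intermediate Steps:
(-291/134 + 275)²/274227 + 463870/346332 = (-291*1/134 + 275)²*(1/274227) + 463870*(1/346332) = (-291/134 + 275)²*(1/274227) + 231935/173166 = (36559/134)²*(1/274227) + 231935/173166 = (1336560481/17956)*(1/274227) + 231935/173166 = 1336560481/4924020012 + 231935/173166 = 4016080157123/2493195466076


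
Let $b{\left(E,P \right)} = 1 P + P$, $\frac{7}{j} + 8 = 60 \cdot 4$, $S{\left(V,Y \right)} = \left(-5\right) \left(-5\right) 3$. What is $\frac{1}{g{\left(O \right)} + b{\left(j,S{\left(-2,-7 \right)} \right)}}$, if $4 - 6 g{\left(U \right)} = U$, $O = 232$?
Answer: $\frac{1}{112} \approx 0.0089286$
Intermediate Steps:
$g{\left(U \right)} = \frac{2}{3} - \frac{U}{6}$
$S{\left(V,Y \right)} = 75$ ($S{\left(V,Y \right)} = 25 \cdot 3 = 75$)
$j = \frac{7}{232}$ ($j = \frac{7}{-8 + 60 \cdot 4} = \frac{7}{-8 + 240} = \frac{7}{232} \approx 0.030172$)
$b{\left(E,P \right)} = 2 P$ ($b{\left(E,P \right)} = P + P = 2 P$)
$\frac{1}{g{\left(O \right)} + b{\left(j,S{\left(-2,-7 \right)} \right)}} = \frac{1}{\left(\frac{2}{3} - \frac{116}{3}\right) + 2 \cdot 75} = \frac{1}{\left(\frac{2}{3} - \frac{116}{3}\right) + 150} = \frac{1}{-38 + 150} = \frac{1}{112}$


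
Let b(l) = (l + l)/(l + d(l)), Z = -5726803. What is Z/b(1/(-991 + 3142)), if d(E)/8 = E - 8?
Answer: 788323066965/2 ≈ 3.9416e+11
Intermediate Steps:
d(E) = -64 + 8*E (d(E) = 8*(E - 8) = 8*(-8 + E) = -64 + 8*E)
b(l) = 2*l/(-64 + 9*l) (b(l) = (l + l)/(l + (-64 + 8*l)) = (2*l)/(-64 + 9*l) = 2*l/(-64 + 9*l))
Z/b(1/(-991 + 3142)) = -5726803*(-991 + 3142)*(-64 + 9/(-991 + 3142))/2 = -5726803/(2/(2151*(-64 + 9/2151))) = -5726803/(2*(1/2151)/(-64 + 9*(1/2151))) = -5726803/(2*(1/2151)/(-64 + 1/239)) = -5726803/(2*(1/2151)/(-15295/239)) = -5726803/(2*(1/2151)*(-239/15295)) = -5726803/(-2/137655) = -5726803*(-137655/2) = 788323066965/2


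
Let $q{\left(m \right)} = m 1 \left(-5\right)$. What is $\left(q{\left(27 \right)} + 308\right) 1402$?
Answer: $242546$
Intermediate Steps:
$q{\left(m \right)} = - 5 m$ ($q{\left(m \right)} = m \left(-5\right) = - 5 m$)
$\left(q{\left(27 \right)} + 308\right) 1402 = \left(\left(-5\right) 27 + 308\right) 1402 = \left(-135 + 308\right) 1402 = 173 \cdot 1402 = 242546$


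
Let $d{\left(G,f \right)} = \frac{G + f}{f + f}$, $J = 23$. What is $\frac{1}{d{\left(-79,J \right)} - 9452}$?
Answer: $- \frac{23}{217424} \approx -0.00010578$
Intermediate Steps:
$d{\left(G,f \right)} = \frac{G + f}{2 f}$
$\frac{1}{d{\left(-79,J \right)} - 9452} = \frac{1}{\frac{-79 + 23}{2 \cdot 23} - 9452} = \frac{1}{\frac{1}{2} \cdot \frac{1}{23} \left(-56\right) - 9452} = \frac{1}{- \frac{28}{23} - 9452} = \frac{1}{- \frac{217424}{23}} = - \frac{23}{217424}$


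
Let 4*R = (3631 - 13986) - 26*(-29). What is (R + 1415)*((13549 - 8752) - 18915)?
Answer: 27819519/2 ≈ 1.3910e+7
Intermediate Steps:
R = -9601/4 (R = ((3631 - 13986) - 26*(-29))/4 = (-10355 + 754)/4 = (1/4)*(-9601) = -9601/4 ≈ -2400.3)
(R + 1415)*((13549 - 8752) - 18915) = (-9601/4 + 1415)*((13549 - 8752) - 18915) = -3941*(4797 - 18915)/4 = -3941/4*(-14118) = 27819519/2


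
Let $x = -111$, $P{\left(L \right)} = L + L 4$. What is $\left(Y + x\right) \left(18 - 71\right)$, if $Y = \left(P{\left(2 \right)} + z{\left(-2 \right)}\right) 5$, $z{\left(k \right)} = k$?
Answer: $3763$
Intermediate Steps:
$P{\left(L \right)} = 5 L$ ($P{\left(L \right)} = L + 4 L = 5 L$)
$Y = 40$ ($Y = \left(5 \cdot 2 - 2\right) 5 = \left(10 - 2\right) 5 = 8 \cdot 5 = 40$)
$\left(Y + x\right) \left(18 - 71\right) = \left(40 - 111\right) \left(18 - 71\right) = - 71 \left(18 - 71\right) = \left(-71\right) \left(-53\right) = 3763$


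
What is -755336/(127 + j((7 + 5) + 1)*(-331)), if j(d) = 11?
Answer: 377668/1757 ≈ 214.95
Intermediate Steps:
-755336/(127 + j((7 + 5) + 1)*(-331)) = -755336/(127 + 11*(-331)) = -755336/(127 - 3641) = -755336/(-3514) = -755336*(-1/3514) = 377668/1757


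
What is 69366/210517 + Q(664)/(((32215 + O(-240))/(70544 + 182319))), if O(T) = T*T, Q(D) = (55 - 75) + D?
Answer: 1490765759018/822068885 ≈ 1813.4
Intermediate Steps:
Q(D) = -20 + D
O(T) = T²
69366/210517 + Q(664)/(((32215 + O(-240))/(70544 + 182319))) = 69366/210517 + (-20 + 664)/(((32215 + (-240)²)/(70544 + 182319))) = 69366*(1/210517) + 644/(((32215 + 57600)/252863)) = 69366/210517 + 644/((89815*(1/252863))) = 69366/210517 + 644/(89815/252863) = 69366/210517 + 644*(252863/89815) = 69366/210517 + 7080164/3905 = 1490765759018/822068885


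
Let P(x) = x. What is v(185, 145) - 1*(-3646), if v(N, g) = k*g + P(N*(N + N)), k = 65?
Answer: 81521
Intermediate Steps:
v(N, g) = 2*N² + 65*g (v(N, g) = 65*g + N*(N + N) = 65*g + N*(2*N) = 65*g + 2*N² = 2*N² + 65*g)
v(185, 145) - 1*(-3646) = (2*185² + 65*145) - 1*(-3646) = (2*34225 + 9425) + 3646 = (68450 + 9425) + 3646 = 77875 + 3646 = 81521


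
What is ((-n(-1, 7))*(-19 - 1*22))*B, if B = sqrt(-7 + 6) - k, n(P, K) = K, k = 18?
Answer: -5166 + 287*I ≈ -5166.0 + 287.0*I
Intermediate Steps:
B = -18 + I (B = sqrt(-7 + 6) - 1*18 = sqrt(-1) - 18 = I - 18 = -18 + I ≈ -18.0 + 1.0*I)
((-n(-1, 7))*(-19 - 1*22))*B = ((-1*7)*(-19 - 1*22))*(-18 + I) = (-7*(-19 - 22))*(-18 + I) = (-7*(-41))*(-18 + I) = 287*(-18 + I) = -5166 + 287*I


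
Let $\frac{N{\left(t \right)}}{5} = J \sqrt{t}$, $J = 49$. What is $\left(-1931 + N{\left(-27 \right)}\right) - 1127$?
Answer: $-3058 + 735 i \sqrt{3} \approx -3058.0 + 1273.1 i$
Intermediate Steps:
$N{\left(t \right)} = 245 \sqrt{t}$ ($N{\left(t \right)} = 5 \cdot 49 \sqrt{t} = 245 \sqrt{t}$)
$\left(-1931 + N{\left(-27 \right)}\right) - 1127 = \left(-1931 + 245 \sqrt{-27}\right) - 1127 = \left(-1931 + 245 \cdot 3 i \sqrt{3}\right) - 1127 = \left(-1931 + 735 i \sqrt{3}\right) - 1127 = -3058 + 735 i \sqrt{3}$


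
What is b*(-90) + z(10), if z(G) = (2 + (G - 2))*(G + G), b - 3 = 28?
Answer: -2590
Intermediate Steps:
b = 31 (b = 3 + 28 = 31)
z(G) = 2*G**2 (z(G) = (2 + (-2 + G))*(2*G) = G*(2*G) = 2*G**2)
b*(-90) + z(10) = 31*(-90) + 2*10**2 = -2790 + 2*100 = -2790 + 200 = -2590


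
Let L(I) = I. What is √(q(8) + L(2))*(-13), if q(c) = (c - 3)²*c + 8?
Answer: -13*√210 ≈ -188.39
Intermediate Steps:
q(c) = 8 + c*(-3 + c)² (q(c) = (-3 + c)²*c + 8 = c*(-3 + c)² + 8 = 8 + c*(-3 + c)²)
√(q(8) + L(2))*(-13) = √((8 + 8*(-3 + 8)²) + 2)*(-13) = √((8 + 8*5²) + 2)*(-13) = √((8 + 8*25) + 2)*(-13) = √((8 + 200) + 2)*(-13) = √(208 + 2)*(-13) = √210*(-13) = -13*√210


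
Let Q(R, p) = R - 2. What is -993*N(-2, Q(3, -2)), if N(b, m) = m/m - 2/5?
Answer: -2979/5 ≈ -595.80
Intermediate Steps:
Q(R, p) = -2 + R
N(b, m) = 3/5 (N(b, m) = 1 - 2*1/5 = 1 - 2/5 = 3/5)
-993*N(-2, Q(3, -2)) = -993*3/5 = -2979/5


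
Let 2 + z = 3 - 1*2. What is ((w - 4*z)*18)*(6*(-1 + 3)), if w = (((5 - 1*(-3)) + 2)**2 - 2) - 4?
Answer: 21168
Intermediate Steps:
w = 94 (w = (((5 + 3) + 2)**2 - 2) - 4 = ((8 + 2)**2 - 2) - 4 = (10**2 - 2) - 4 = (100 - 2) - 4 = 98 - 4 = 94)
z = -1 (z = -2 + (3 - 1*2) = -2 + (3 - 2) = -2 + 1 = -1)
((w - 4*z)*18)*(6*(-1 + 3)) = ((94 - 4*(-1))*18)*(6*(-1 + 3)) = ((94 + 4)*18)*(6*2) = (98*18)*12 = 1764*12 = 21168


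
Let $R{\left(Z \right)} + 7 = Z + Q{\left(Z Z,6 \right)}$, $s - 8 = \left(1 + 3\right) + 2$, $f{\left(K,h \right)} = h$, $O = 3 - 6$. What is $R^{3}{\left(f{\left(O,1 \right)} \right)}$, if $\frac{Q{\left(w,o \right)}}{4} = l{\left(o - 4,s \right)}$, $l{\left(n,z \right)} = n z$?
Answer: $1191016$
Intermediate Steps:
$O = -3$ ($O = 3 - 6 = -3$)
$s = 14$ ($s = 8 + \left(\left(1 + 3\right) + 2\right) = 8 + \left(4 + 2\right) = 8 + 6 = 14$)
$Q{\left(w,o \right)} = -224 + 56 o$ ($Q{\left(w,o \right)} = 4 \left(o - 4\right) 14 = 4 \left(-4 + o\right) 14 = 4 \left(-56 + 14 o\right) = -224 + 56 o$)
$R{\left(Z \right)} = 105 + Z$ ($R{\left(Z \right)} = -7 + \left(Z + \left(-224 + 56 \cdot 6\right)\right) = -7 + \left(Z + \left(-224 + 336\right)\right) = -7 + \left(Z + 112\right) = -7 + \left(112 + Z\right) = 105 + Z$)
$R^{3}{\left(f{\left(O,1 \right)} \right)} = \left(105 + 1\right)^{3} = 106^{3} = 1191016$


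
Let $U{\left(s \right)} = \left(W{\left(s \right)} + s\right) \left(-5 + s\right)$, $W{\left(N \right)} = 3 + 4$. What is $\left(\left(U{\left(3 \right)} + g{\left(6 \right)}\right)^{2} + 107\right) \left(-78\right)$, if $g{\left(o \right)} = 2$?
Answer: $-33618$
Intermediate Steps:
$W{\left(N \right)} = 7$
$U{\left(s \right)} = \left(-5 + s\right) \left(7 + s\right)$ ($U{\left(s \right)} = \left(7 + s\right) \left(-5 + s\right) = \left(-5 + s\right) \left(7 + s\right)$)
$\left(\left(U{\left(3 \right)} + g{\left(6 \right)}\right)^{2} + 107\right) \left(-78\right) = \left(\left(\left(-35 + 3^{2} + 2 \cdot 3\right) + 2\right)^{2} + 107\right) \left(-78\right) = \left(\left(\left(-35 + 9 + 6\right) + 2\right)^{2} + 107\right) \left(-78\right) = \left(\left(-20 + 2\right)^{2} + 107\right) \left(-78\right) = \left(\left(-18\right)^{2} + 107\right) \left(-78\right) = \left(324 + 107\right) \left(-78\right) = 431 \left(-78\right) = -33618$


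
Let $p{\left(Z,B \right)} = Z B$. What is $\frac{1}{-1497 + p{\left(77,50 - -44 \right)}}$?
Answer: $\frac{1}{5741} \approx 0.00017419$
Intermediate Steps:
$p{\left(Z,B \right)} = B Z$
$\frac{1}{-1497 + p{\left(77,50 - -44 \right)}} = \frac{1}{-1497 + \left(50 - -44\right) 77} = \frac{1}{-1497 + \left(50 + 44\right) 77} = \frac{1}{-1497 + 94 \cdot 77} = \frac{1}{-1497 + 7238} = \frac{1}{5741}$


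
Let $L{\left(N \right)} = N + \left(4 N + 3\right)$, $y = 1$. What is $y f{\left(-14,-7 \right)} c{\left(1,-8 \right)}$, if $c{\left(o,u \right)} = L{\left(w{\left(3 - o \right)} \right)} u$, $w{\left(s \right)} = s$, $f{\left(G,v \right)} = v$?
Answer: $728$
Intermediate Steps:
$L{\left(N \right)} = 3 + 5 N$ ($L{\left(N \right)} = N + \left(3 + 4 N\right) = 3 + 5 N$)
$c{\left(o,u \right)} = u \left(18 - 5 o\right)$ ($c{\left(o,u \right)} = \left(3 + 5 \left(3 - o\right)\right) u = \left(3 - \left(-15 + 5 o\right)\right) u = \left(18 - 5 o\right) u = u \left(18 - 5 o\right)$)
$y f{\left(-14,-7 \right)} c{\left(1,-8 \right)} = 1 \left(-7\right) \left(- 8 \left(18 - 5\right)\right) = - 7 \left(- 8 \left(18 - 5\right)\right) = - 7 \left(\left(-8\right) 13\right) = \left(-7\right) \left(-104\right) = 728$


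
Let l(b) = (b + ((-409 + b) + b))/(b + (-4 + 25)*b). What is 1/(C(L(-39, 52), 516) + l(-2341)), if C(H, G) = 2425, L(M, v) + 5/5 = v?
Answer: 25751/62449891 ≈ 0.00041235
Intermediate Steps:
L(M, v) = -1 + v
l(b) = (-409 + 3*b)/(22*b) (l(b) = (b + (-409 + 2*b))/(b + 21*b) = (-409 + 3*b)/((22*b)) = (-409 + 3*b)*(1/(22*b)) = (-409 + 3*b)/(22*b))
1/(C(L(-39, 52), 516) + l(-2341)) = 1/(2425 + (1/22)*(-409 + 3*(-2341))/(-2341)) = 1/(2425 + (1/22)*(-1/2341)*(-409 - 7023)) = 1/(2425 + (1/22)*(-1/2341)*(-7432)) = 1/(2425 + 3716/25751) = 1/(62449891/25751) = 25751/62449891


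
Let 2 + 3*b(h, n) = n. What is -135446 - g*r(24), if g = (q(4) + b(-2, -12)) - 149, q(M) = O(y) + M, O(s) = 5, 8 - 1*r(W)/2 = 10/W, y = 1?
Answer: -1199267/9 ≈ -1.3325e+5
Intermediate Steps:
r(W) = 16 - 20/W
b(h, n) = -⅔ + n/3
q(M) = 5 + M
g = -434/3 (g = ((5 + 4) + (-⅔ + (⅓)*(-12))) - 149 = (9 + (-⅔ - 4)) - 149 = (9 - 14/3) - 149 = 13/3 - 149 = -434/3 ≈ -144.67)
-135446 - g*r(24) = -135446 - (-434)*(16 - 20/24)/3 = -135446 - (-434)*(16 - 20*1/24)/3 = -135446 - (-434)*(16 - ⅚)/3 = -135446 - (-434)*91/(3*6) = -135446 - 1*(-19747/9) = -135446 + 19747/9 = -1199267/9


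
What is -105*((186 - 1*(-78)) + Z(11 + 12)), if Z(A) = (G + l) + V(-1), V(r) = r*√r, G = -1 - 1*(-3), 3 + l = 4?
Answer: -28035 + 105*I ≈ -28035.0 + 105.0*I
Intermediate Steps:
l = 1 (l = -3 + 4 = 1)
G = 2 (G = -1 + 3 = 2)
V(r) = r^(3/2)
Z(A) = 3 - I (Z(A) = (2 + 1) + (-1)^(3/2) = 3 - I)
-105*((186 - 1*(-78)) + Z(11 + 12)) = -105*((186 - 1*(-78)) + (3 - I)) = -105*((186 + 78) + (3 - I)) = -105*(264 + (3 - I)) = -105*(267 - I) = -28035 + 105*I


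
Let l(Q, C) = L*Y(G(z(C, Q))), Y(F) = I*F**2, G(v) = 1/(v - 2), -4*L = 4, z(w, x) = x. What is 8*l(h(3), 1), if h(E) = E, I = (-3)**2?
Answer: -72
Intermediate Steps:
I = 9
L = -1 (L = -1/4*4 = -1)
G(v) = 1/(-2 + v)
Y(F) = 9*F**2
l(Q, C) = -9/(-2 + Q)**2 (l(Q, C) = -9*(1/(-2 + Q))**2 = -9/(-2 + Q)**2)
8*l(h(3), 1) = 8*(-9/(-2 + 3)**2) = 8*(-9/1**2) = 8*(-9*1) = 8*(-9) = -72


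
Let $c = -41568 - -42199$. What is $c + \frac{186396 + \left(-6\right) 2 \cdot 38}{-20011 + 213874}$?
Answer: $\frac{40837831}{64621} \approx 631.96$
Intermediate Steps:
$c = 631$ ($c = -41568 + 42199 = 631$)
$c + \frac{186396 + \left(-6\right) 2 \cdot 38}{-20011 + 213874} = 631 + \frac{186396 + \left(-6\right) 2 \cdot 38}{-20011 + 213874} = 631 + \frac{186396 - 456}{193863} = 631 + \left(186396 - 456\right) \frac{1}{193863} = 631 + 185940 \cdot \frac{1}{193863} = 631 + \frac{61980}{64621} = \frac{40837831}{64621}$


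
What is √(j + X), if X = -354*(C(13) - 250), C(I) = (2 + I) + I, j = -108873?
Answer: 3*I*√3365 ≈ 174.03*I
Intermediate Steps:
C(I) = 2 + 2*I
X = 78588 (X = -354*((2 + 2*13) - 250) = -354*((2 + 26) - 250) = -354*(28 - 250) = -354*(-222) = 78588)
√(j + X) = √(-108873 + 78588) = √(-30285) = 3*I*√3365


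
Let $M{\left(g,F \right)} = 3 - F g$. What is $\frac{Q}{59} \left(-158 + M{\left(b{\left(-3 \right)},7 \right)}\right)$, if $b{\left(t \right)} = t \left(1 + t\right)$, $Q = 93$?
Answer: $- \frac{18321}{59} \approx -310.53$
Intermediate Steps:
$M{\left(g,F \right)} = 3 - F g$
$\frac{Q}{59} \left(-158 + M{\left(b{\left(-3 \right)},7 \right)}\right) = \frac{93}{59} \left(-158 + \left(3 - 7 \left(- 3 \left(1 - 3\right)\right)\right)\right) = 93 \cdot \frac{1}{59} \left(-158 + \left(3 - 7 \left(\left(-3\right) \left(-2\right)\right)\right)\right) = \frac{93 \left(-158 + \left(3 - 7 \cdot 6\right)\right)}{59} = \frac{93 \left(-158 + \left(3 - 42\right)\right)}{59} = \frac{93 \left(-158 - 39\right)}{59} = \frac{93}{59} \left(-197\right) = - \frac{18321}{59}$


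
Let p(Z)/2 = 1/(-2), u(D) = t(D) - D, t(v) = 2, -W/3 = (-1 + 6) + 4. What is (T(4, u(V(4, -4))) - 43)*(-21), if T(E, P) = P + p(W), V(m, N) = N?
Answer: 798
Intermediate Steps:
W = -27 (W = -3*((-1 + 6) + 4) = -3*(5 + 4) = -3*9 = -27)
u(D) = 2 - D
p(Z) = -1 (p(Z) = 2/(-2) = 2*(-1/2) = -1)
T(E, P) = -1 + P (T(E, P) = P - 1 = -1 + P)
(T(4, u(V(4, -4))) - 43)*(-21) = ((-1 + (2 - 1*(-4))) - 43)*(-21) = ((-1 + (2 + 4)) - 43)*(-21) = ((-1 + 6) - 43)*(-21) = (5 - 43)*(-21) = -38*(-21) = 798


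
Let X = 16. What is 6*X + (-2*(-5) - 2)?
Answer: 104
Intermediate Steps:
6*X + (-2*(-5) - 2) = 6*16 + (-2*(-5) - 2) = 96 + (10 - 2) = 96 + 8 = 104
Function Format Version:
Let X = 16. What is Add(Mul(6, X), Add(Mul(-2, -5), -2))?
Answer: 104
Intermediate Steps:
Add(Mul(6, X), Add(Mul(-2, -5), -2)) = Add(Mul(6, 16), Add(Mul(-2, -5), -2)) = Add(96, Add(10, -2)) = Add(96, 8) = 104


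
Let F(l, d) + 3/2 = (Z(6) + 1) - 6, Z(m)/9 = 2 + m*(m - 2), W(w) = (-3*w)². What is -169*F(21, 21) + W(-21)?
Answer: -68957/2 ≈ -34479.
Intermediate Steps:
W(w) = 9*w²
Z(m) = 18 + 9*m*(-2 + m) (Z(m) = 9*(2 + m*(m - 2)) = 9*(2 + m*(-2 + m)) = 18 + 9*m*(-2 + m))
F(l, d) = 455/2 (F(l, d) = -3/2 + (((18 - 18*6 + 9*6²) + 1) - 6) = -3/2 + (((18 - 108 + 9*36) + 1) - 6) = -3/2 + (((18 - 108 + 324) + 1) - 6) = -3/2 + ((234 + 1) - 6) = -3/2 + (235 - 6) = -3/2 + 229 = 455/2)
-169*F(21, 21) + W(-21) = -169*455/2 + 9*(-21)² = -76895/2 + 9*441 = -76895/2 + 3969 = -68957/2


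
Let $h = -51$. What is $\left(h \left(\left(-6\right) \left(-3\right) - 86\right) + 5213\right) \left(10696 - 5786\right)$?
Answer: $42623710$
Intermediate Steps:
$\left(h \left(\left(-6\right) \left(-3\right) - 86\right) + 5213\right) \left(10696 - 5786\right) = \left(- 51 \left(\left(-6\right) \left(-3\right) - 86\right) + 5213\right) \left(10696 - 5786\right) = \left(- 51 \left(18 - 86\right) + 5213\right) 4910 = \left(\left(-51\right) \left(-68\right) + 5213\right) 4910 = \left(3468 + 5213\right) 4910 = 8681 \cdot 4910 = 42623710$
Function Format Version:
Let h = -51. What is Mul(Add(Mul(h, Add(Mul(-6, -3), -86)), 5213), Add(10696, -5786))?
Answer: 42623710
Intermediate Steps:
Mul(Add(Mul(h, Add(Mul(-6, -3), -86)), 5213), Add(10696, -5786)) = Mul(Add(Mul(-51, Add(Mul(-6, -3), -86)), 5213), Add(10696, -5786)) = Mul(Add(Mul(-51, Add(18, -86)), 5213), 4910) = Mul(Add(Mul(-51, -68), 5213), 4910) = Mul(Add(3468, 5213), 4910) = Mul(8681, 4910) = 42623710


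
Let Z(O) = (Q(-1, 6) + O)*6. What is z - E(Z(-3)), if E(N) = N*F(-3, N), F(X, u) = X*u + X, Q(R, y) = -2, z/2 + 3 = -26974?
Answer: -51344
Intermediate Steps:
z = -53954 (z = -6 + 2*(-26974) = -6 - 53948 = -53954)
Z(O) = -12 + 6*O (Z(O) = (-2 + O)*6 = -12 + 6*O)
F(X, u) = X + X*u
E(N) = N*(-3 - 3*N) (E(N) = N*(-3*(1 + N)) = N*(-3 - 3*N))
z - E(Z(-3)) = -53954 - 3*(-12 + 6*(-3))*(-1 - (-12 + 6*(-3))) = -53954 - 3*(-12 - 18)*(-1 - (-12 - 18)) = -53954 - 3*(-30)*(-1 - 1*(-30)) = -53954 - 3*(-30)*(-1 + 30) = -53954 - 3*(-30)*29 = -53954 - 1*(-2610) = -53954 + 2610 = -51344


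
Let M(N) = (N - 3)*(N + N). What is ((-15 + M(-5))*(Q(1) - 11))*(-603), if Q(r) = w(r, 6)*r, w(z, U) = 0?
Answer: 431145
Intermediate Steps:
M(N) = 2*N*(-3 + N) (M(N) = (-3 + N)*(2*N) = 2*N*(-3 + N))
Q(r) = 0 (Q(r) = 0*r = 0)
((-15 + M(-5))*(Q(1) - 11))*(-603) = ((-15 + 2*(-5)*(-3 - 5))*(0 - 11))*(-603) = ((-15 + 2*(-5)*(-8))*(-11))*(-603) = ((-15 + 80)*(-11))*(-603) = (65*(-11))*(-603) = -715*(-603) = 431145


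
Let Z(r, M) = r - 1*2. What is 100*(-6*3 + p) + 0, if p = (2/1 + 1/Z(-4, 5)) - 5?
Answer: -6350/3 ≈ -2116.7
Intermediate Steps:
Z(r, M) = -2 + r (Z(r, M) = r - 2 = -2 + r)
p = -19/6 (p = (2/1 + 1/(-2 - 4)) - 5 = (2*1 + 1/(-6)) - 5 = (2 + 1*(-⅙)) - 5 = (2 - ⅙) - 5 = 11/6 - 5 = -19/6 ≈ -3.1667)
100*(-6*3 + p) + 0 = 100*(-6*3 - 19/6) + 0 = 100*(-18 - 19/6) + 0 = 100*(-127/6) + 0 = -6350/3 + 0 = -6350/3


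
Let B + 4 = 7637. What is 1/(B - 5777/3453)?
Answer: 3453/26350972 ≈ 0.00013104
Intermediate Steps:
B = 7633 (B = -4 + 7637 = 7633)
1/(B - 5777/3453) = 1/(7633 - 5777/3453) = 1/(26350972/3453) = 3453/26350972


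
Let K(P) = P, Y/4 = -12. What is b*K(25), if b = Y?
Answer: -1200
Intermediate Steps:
Y = -48 (Y = 4*(-12) = -48)
b = -48
b*K(25) = -48*25 = -1200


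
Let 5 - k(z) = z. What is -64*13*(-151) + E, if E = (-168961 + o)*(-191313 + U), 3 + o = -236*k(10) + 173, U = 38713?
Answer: 25577564232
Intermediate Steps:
k(z) = 5 - z
o = 1350 (o = -3 + (-236*(5 - 1*10) + 173) = -3 + (-236*(5 - 10) + 173) = -3 + (-236*(-5) + 173) = -3 + (1180 + 173) = -3 + 1353 = 1350)
E = 25577438600 (E = (-168961 + 1350)*(-191313 + 38713) = -167611*(-152600) = 25577438600)
-64*13*(-151) + E = -64*13*(-151) + 25577438600 = -832*(-151) + 25577438600 = 125632 + 25577438600 = 25577564232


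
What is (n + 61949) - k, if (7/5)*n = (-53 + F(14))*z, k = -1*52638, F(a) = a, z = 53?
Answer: 791774/7 ≈ 1.1311e+5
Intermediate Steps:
k = -52638
n = -10335/7 (n = 5*((-53 + 14)*53)/7 = 5*(-39*53)/7 = (5/7)*(-2067) = -10335/7 ≈ -1476.4)
(n + 61949) - k = (-10335/7 + 61949) - 1*(-52638) = 423308/7 + 52638 = 791774/7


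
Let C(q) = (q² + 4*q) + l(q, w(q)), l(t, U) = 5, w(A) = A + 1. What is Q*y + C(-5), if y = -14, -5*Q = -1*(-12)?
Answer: 218/5 ≈ 43.600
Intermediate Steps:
w(A) = 1 + A
Q = -12/5 (Q = -(-1)*(-12)/5 = -⅕*12 = -12/5 ≈ -2.4000)
C(q) = 5 + q² + 4*q (C(q) = (q² + 4*q) + 5 = 5 + q² + 4*q)
Q*y + C(-5) = -12/5*(-14) + (5 + (-5)² + 4*(-5)) = 168/5 + (5 + 25 - 20) = 168/5 + 10 = 218/5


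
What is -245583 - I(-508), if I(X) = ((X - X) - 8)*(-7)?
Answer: -245639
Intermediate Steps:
I(X) = 56 (I(X) = (0 - 8)*(-7) = -8*(-7) = 56)
-245583 - I(-508) = -245583 - 1*56 = -245583 - 56 = -245639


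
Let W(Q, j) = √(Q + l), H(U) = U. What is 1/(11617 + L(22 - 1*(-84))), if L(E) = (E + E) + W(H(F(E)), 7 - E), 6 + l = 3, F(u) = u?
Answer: 11829/139925138 - √103/139925138 ≈ 8.4465e-5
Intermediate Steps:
l = -3 (l = -6 + 3 = -3)
W(Q, j) = √(-3 + Q) (W(Q, j) = √(Q - 3) = √(-3 + Q))
L(E) = √(-3 + E) + 2*E (L(E) = (E + E) + √(-3 + E) = 2*E + √(-3 + E) = √(-3 + E) + 2*E)
1/(11617 + L(22 - 1*(-84))) = 1/(11617 + (√(-3 + (22 - 1*(-84))) + 2*(22 - 1*(-84)))) = 1/(11617 + (√(-3 + (22 + 84)) + 2*(22 + 84))) = 1/(11617 + (√(-3 + 106) + 2*106)) = 1/(11617 + (√103 + 212)) = 1/(11617 + (212 + √103)) = 1/(11829 + √103)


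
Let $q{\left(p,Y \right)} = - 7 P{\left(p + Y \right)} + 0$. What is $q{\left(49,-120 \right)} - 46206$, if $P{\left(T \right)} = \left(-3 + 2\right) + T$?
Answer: $-45702$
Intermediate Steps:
$P{\left(T \right)} = -1 + T$
$q{\left(p,Y \right)} = 7 - 7 Y - 7 p$ ($q{\left(p,Y \right)} = - 7 \left(-1 + \left(p + Y\right)\right) + 0 = - 7 \left(-1 + \left(Y + p\right)\right) + 0 = - 7 \left(-1 + Y + p\right) + 0 = \left(7 - 7 Y - 7 p\right) + 0 = 7 - 7 Y - 7 p$)
$q{\left(49,-120 \right)} - 46206 = \left(7 - -840 - 343\right) - 46206 = \left(7 + 840 - 343\right) - 46206 = 504 - 46206 = -45702$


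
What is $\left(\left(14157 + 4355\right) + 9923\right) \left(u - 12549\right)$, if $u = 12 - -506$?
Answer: $-342101485$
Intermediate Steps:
$u = 518$ ($u = 12 + 506 = 518$)
$\left(\left(14157 + 4355\right) + 9923\right) \left(u - 12549\right) = \left(\left(14157 + 4355\right) + 9923\right) \left(518 - 12549\right) = \left(18512 + 9923\right) \left(-12031\right) = 28435 \left(-12031\right) = -342101485$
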